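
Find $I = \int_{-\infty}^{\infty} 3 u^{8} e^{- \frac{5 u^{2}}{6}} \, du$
$\frac{5103 \sqrt{30} \sqrt{\pi}}{625}$

Consider the simpler parametrised integral
$$J(a) = \int_{-\infty}^{\infty} 3 e^{- a u^{2}} \, du = \frac{3 \sqrt{\pi}}{\sqrt{a}}.$$

Differentiating under the integral sign brings down a factor of $(-u^2)$:
$$\frac{dJ}{da} = \int_{-\infty}^{\infty} - 3 u^{2} e^{- a u^{2}} \, du = - \frac{3 \sqrt{\pi}}{2 a^{\frac{3}{2}}}.$$

Repeating $4$ times in total — each differentiation brings down another $(-u^2)$ — gives
$$\frac{d^{4}J}{da^{4}} = \int_{-\infty}^{\infty} 3 u^{8} e^{- a u^{2}} \, du = \frac{315 \sqrt{\pi}}{16 a^{\frac{9}{2}}},$$
and the integrand here is exactly the target integrand, so $I = \frac{315 \sqrt{\pi}}{16 a^{\frac{9}{2}}}$.

Setting $a = \frac{5}{6}$:
$$I = \frac{5103 \sqrt{30} \sqrt{\pi}}{625}.$$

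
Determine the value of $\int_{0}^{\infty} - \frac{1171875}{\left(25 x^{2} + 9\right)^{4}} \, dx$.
$- \frac{390625 \pi}{23328}$

Recall the elementary integral
$$J(a) = \int_{0}^{\infty} - \frac{3}{a^{2} + x^{2}} \, dx = - \frac{3 \pi}{2 a}.$$

Differentiating under the integral sign with respect to $a$,
$$\frac{dJ}{da} = \int_{0}^{\infty} \frac{6 a}{\left(a^{2} + x^{2}\right)^{2}} \, dx = \frac{3 \pi}{2 a^{2}},$$
so $\int_{0}^{\infty} - \frac{3}{\left(a^{2} + x^{2}\right)^{2}} \, dx = - \frac{3 \pi}{4 a^{3}}$.

Repeating — each differentiation of $1/(x^2+a^2)^j$ produces $-2ja/(x^2+a^2)^{j+1}$ — and dividing through by $-2ja$ at each step yields, after $3$ differentiations in total,
$$\int_{0}^{\infty} - \frac{3}{\left(a^{2} + x^{2}\right)^{4}} \, dx = - \frac{15 \pi}{32 a^{7}}.$$

Setting $a = \frac{3}{5}$:
$$I = - \frac{390625 \pi}{23328}.$$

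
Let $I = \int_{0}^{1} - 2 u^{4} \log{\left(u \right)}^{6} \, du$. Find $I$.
$- \frac{288}{15625}$

Consider the simpler parametrised integral
$$J(a) = \int_{0}^{1} - 2 u^{a} \, du = - \frac{2}{a + 1}.$$

Differentiating under the integral sign brings down a factor of $\ln u$:
$$\frac{dJ}{da} = \int_{0}^{1} - 2 u^{a} \log{\left(u \right)} \, du = \frac{2}{\left(a + 1\right)^{2}}.$$

Repeating $6$ times in total — each differentiation brings down another $\ln u$ — gives
$$\frac{d^{6}J}{da^{6}} = \int_{0}^{1} - 2 u^{a} \log{\left(u \right)}^{6} \, du = - \frac{1440}{\left(a + 1\right)^{7}},$$
and the integrand here is exactly the target integrand, so $I = - \frac{1440}{\left(a + 1\right)^{7}}$.

Setting $a = 4$:
$$I = - \frac{288}{15625}.$$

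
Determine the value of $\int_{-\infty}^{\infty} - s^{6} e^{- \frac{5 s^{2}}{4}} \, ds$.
$- \frac{48 \sqrt{5} \sqrt{\pi}}{125}$

Consider the simpler parametrised integral
$$J(a) = \int_{-\infty}^{\infty} - e^{- a s^{2}} \, ds = - \frac{\sqrt{\pi}}{\sqrt{a}}.$$

Differentiating under the integral sign brings down a factor of $(-s^2)$:
$$\frac{dJ}{da} = \int_{-\infty}^{\infty} s^{2} e^{- a s^{2}} \, ds = \frac{\sqrt{\pi}}{2 a^{\frac{3}{2}}}.$$

Repeating $3$ times in total — each differentiation brings down another $(-s^2)$ — gives
$$\frac{d^{3}J}{da^{3}} = \int_{-\infty}^{\infty} s^{6} e^{- a s^{2}} \, ds = \frac{15 \sqrt{\pi}}{8 a^{\frac{7}{2}}},$$
and the integrand here is $(-1)^{3}$ times the target integrand, so $I = (-1)^{3}\,\frac{d^{3}J}{da^{3}} = - \frac{15 \sqrt{\pi}}{8 a^{\frac{7}{2}}}$.

Setting $a = \frac{5}{4}$:
$$I = - \frac{48 \sqrt{5} \sqrt{\pi}}{125}.$$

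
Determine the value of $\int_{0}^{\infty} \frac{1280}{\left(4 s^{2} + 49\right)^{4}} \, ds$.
$\frac{100 \pi}{823543}$

Recall the elementary integral
$$J(a) = \int_{0}^{\infty} \frac{5}{a^{2} + s^{2}} \, ds = \frac{5 \pi}{2 a}.$$

Differentiating under the integral sign with respect to $a$,
$$\frac{dJ}{da} = \int_{0}^{\infty} - \frac{10 a}{\left(a^{2} + s^{2}\right)^{2}} \, ds = - \frac{5 \pi}{2 a^{2}},$$
so $\int_{0}^{\infty} \frac{5}{\left(a^{2} + s^{2}\right)^{2}} \, ds = \frac{5 \pi}{4 a^{3}}$.

Repeating — each differentiation of $1/(s^2+a^2)^j$ produces $-2ja/(s^2+a^2)^{j+1}$ — and dividing through by $-2ja$ at each step yields, after $3$ differentiations in total,
$$\int_{0}^{\infty} \frac{5}{\left(a^{2} + s^{2}\right)^{4}} \, ds = \frac{25 \pi}{32 a^{7}}.$$

Setting $a = \frac{7}{2}$:
$$I = \frac{100 \pi}{823543}.$$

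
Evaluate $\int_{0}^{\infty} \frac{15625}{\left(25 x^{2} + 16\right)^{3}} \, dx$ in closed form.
$\frac{9375 \pi}{16384}$

Start from the standard arctangent integral
$$J(a) = \int_{0}^{\infty} \frac{1}{a^{2} + x^{2}} \, dx = \frac{\pi}{2 a}.$$

Differentiating under the integral sign with respect to $a$,
$$\frac{dJ}{da} = \int_{0}^{\infty} - \frac{2 a}{\left(a^{2} + x^{2}\right)^{2}} \, dx = - \frac{\pi}{2 a^{2}},$$
so $\int_{0}^{\infty} \frac{1}{\left(a^{2} + x^{2}\right)^{2}} \, dx = \frac{\pi}{4 a^{3}}$.

Repeating — each differentiation of $1/(x^2+a^2)^j$ produces $-2ja/(x^2+a^2)^{j+1}$ — and dividing through by $-2ja$ at each step yields, after $2$ differentiations in total,
$$\int_{0}^{\infty} \frac{1}{\left(a^{2} + x^{2}\right)^{3}} \, dx = \frac{3 \pi}{16 a^{5}}.$$

Setting $a = \frac{4}{5}$:
$$I = \frac{9375 \pi}{16384}.$$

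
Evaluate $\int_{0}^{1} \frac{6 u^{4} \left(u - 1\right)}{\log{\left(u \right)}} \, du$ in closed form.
$\log{\left(\frac{46656}{15625} \right)}$

Consider the one-parameter family: let $I(a) = \int_{0}^{1} \frac{6 \left(u^{5} - u^{a}\right)}{\log{\left(u \right)}} \, du$.

Since $\dfrac{\partial}{\partial a}\,u^{a} = u^{a} \ln u$, the $\ln u$ in the denominator cancels and
$$\frac{dI}{da} = \int_{0}^{1} -6 u^{a} \, du = -6 \left[\frac{u^{a+1}}{a+1}\right]_0^1 = - \frac{6}{a + 1}.$$

Integrating with respect to $a$ gives $I(a) = \log{\left(\frac{46656}{\left(a + 1\right)^{6}} \right)} + C$.

At $a = 5$ the integrand is identically $0$, so $I(5) = 0$. The closed form gives $0$, hence $C = 0$.

Setting $a = 4$:
$$I = \log{\left(\frac{46656}{15625} \right)}.$$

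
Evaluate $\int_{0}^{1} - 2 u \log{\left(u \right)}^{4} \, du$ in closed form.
$- \frac{3}{2}$

Consider the simpler parametrised integral
$$J(a) = \int_{0}^{1} - 2 u^{a} \, du = - \frac{2}{a + 1}.$$

Differentiating under the integral sign brings down a factor of $\ln u$:
$$\frac{dJ}{da} = \int_{0}^{1} - 2 u^{a} \log{\left(u \right)} \, du = \frac{2}{\left(a + 1\right)^{2}}.$$

Repeating $4$ times in total — each differentiation brings down another $\ln u$ — gives
$$\frac{d^{4}J}{da^{4}} = \int_{0}^{1} - 2 u^{a} \log{\left(u \right)}^{4} \, du = - \frac{48}{\left(a + 1\right)^{5}},$$
and the integrand here is exactly the target integrand, so $I = - \frac{48}{\left(a + 1\right)^{5}}$.

Setting $a = 1$:
$$I = - \frac{3}{2}.$$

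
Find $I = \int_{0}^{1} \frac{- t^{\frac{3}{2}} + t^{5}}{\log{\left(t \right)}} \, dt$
$\log{\left(\frac{12}{5} \right)}$

Replace the exponent $\frac{3}{2}$ by a parameter $a$: let $I(a) = \int_{0}^{1} \frac{t^{5} - t^{a}}{\log{\left(t \right)}} \, dt$.

Since $\dfrac{\partial}{\partial a}\,t^{a} = t^{a} \ln t$, the $\ln t$ in the denominator cancels and
$$\frac{dI}{da} = \int_{0}^{1} -1 t^{a} \, dt = -1 \left[\frac{t^{a+1}}{a+1}\right]_0^1 = - \frac{1}{a + 1}.$$

Integrating with respect to $a$ gives $I(a) = \log{\left(\frac{6}{a + 1} \right)} + C$.

At $a = 5$ the integrand is identically $0$, so $I(5) = 0$. The closed form gives $0$, hence $C = 0$.

Setting $a = \frac{3}{2}$:
$$I = \log{\left(\frac{12}{5} \right)}.$$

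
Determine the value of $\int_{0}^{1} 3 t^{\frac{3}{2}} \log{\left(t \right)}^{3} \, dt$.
$- \frac{288}{625}$

Start from the elementary integral
$$J(a) = \int_{0}^{1} 3 t^{a} \, dt = \frac{3}{a + 1}.$$

Differentiating under the integral sign brings down a factor of $\ln t$:
$$\frac{dJ}{da} = \int_{0}^{1} 3 t^{a} \log{\left(t \right)} \, dt = - \frac{3}{\left(a + 1\right)^{2}}.$$

Repeating $3$ times in total — each differentiation brings down another $\ln t$ — gives
$$\frac{d^{3}J}{da^{3}} = \int_{0}^{1} 3 t^{a} \log{\left(t \right)}^{3} \, dt = - \frac{18}{\left(a + 1\right)^{4}},$$
and the integrand here is exactly the target integrand, so $I = - \frac{18}{\left(a + 1\right)^{4}}$.

Setting $a = \frac{3}{2}$:
$$I = - \frac{288}{625}.$$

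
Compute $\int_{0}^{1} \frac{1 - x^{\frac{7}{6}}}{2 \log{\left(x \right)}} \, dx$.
$- \frac{\log{\left(13 \right)}}{2} + \frac{\log{\left(6 \right)}}{2}$

Replace the exponent $\frac{7}{6}$ by a parameter $a$: let $I(a) = \int_{0}^{1} \frac{1 - x^{a}}{2 \log{\left(x \right)}} \, dx$.

Since $\dfrac{\partial}{\partial a}\,x^{a} = x^{a} \ln x$, the $\ln x$ in the denominator cancels and
$$\frac{dI}{da} = \int_{0}^{1} - \frac{1}{2} x^{a} \, dx = - \frac{1}{2} \left[\frac{x^{a+1}}{a+1}\right]_0^1 = - \frac{1}{2 a + 2}.$$

Integrating with respect to $a$ gives $I(a) = - \frac{\log{\left(a + 1 \right)}}{2} + C$.

At $a = 0$ the integrand is identically $0$, so $I(0) = 0$. The closed form gives $0$, hence $C = 0$.

Setting $a = \frac{7}{6}$:
$$I = - \frac{\log{\left(13 \right)}}{2} + \frac{\log{\left(6 \right)}}{2}.$$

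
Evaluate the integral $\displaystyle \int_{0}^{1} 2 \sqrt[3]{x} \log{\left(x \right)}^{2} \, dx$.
$\frac{27}{16}$

Start from the elementary integral
$$J(a) = \int_{0}^{1} 2 x^{a} \, dx = \frac{2}{a + 1}.$$

Differentiating under the integral sign brings down a factor of $\ln x$:
$$\frac{dJ}{da} = \int_{0}^{1} 2 x^{a} \log{\left(x \right)} \, dx = - \frac{2}{\left(a + 1\right)^{2}}.$$

Repeating twice in total — each differentiation brings down another $\ln x$ — gives
$$\frac{d^{2}J}{da^{2}} = \int_{0}^{1} 2 x^{a} \log{\left(x \right)}^{2} \, dx = \frac{4}{\left(a + 1\right)^{3}},$$
and the integrand here is exactly the target integrand, so $I = \frac{4}{\left(a + 1\right)^{3}}$.

Setting $a = \frac{1}{3}$:
$$I = \frac{27}{16}.$$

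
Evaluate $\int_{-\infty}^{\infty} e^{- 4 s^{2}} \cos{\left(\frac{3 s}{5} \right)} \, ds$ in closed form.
$\frac{\sqrt{\pi}}{2 e^{\frac{9}{400}}}$

Define $I(b) = \int_{-\infty}^{\infty} e^{- 4 s^{2}} \cos{\left(b s \right)} \, ds$.

Differentiating under the integral sign,
$$I'(b) = \int_{-\infty}^{\infty} - s e^{- 4 s^{2}} \sin{\left(b s \right)} \, ds.$$

Integrate $\int_{-\infty}^{\infty} s \sin(b s)\, e^{- 4 s^{2}}\, ds$ by parts with $u = \sin(b s)$ and $dv = s\, e^{- 4 s^{2}}\, ds$, giving $v = - \frac{e^{- 4 s^{2}}}{8}$. The boundary term vanishes and
$$\int_{-\infty}^{\infty} s \sin(b s)\, e^{- 4 s^{2}}\, ds = \frac{b}{8} \int_{-\infty}^{\infty} \cos(b s)\, e^{- 4 s^{2}}\, ds,$$
so $I'(b) = - \frac{b}{8}\, I(b)$.

This is a separable first-order ODE; solving with the initial condition $I(0) = \int_{-\infty}^{\infty} e^{- 4 s^{2}}\,ds = \frac{\sqrt{\pi}}{2}$ gives
$$I(b) = \frac{\sqrt{\pi} e^{- \frac{b^{2}}{16}}}{2}.$$

Setting $b = \frac{3}{5}$:
$$I = \frac{\sqrt{\pi}}{2 e^{\frac{9}{400}}}.$$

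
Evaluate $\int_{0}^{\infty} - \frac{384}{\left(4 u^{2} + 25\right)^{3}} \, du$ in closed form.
$- \frac{36 \pi}{3125}$

Begin with the known result
$$J(a) = \int_{0}^{\infty} - \frac{6}{a^{2} + u^{2}} \, du = - \frac{3 \pi}{a}.$$

Differentiating under the integral sign with respect to $a$,
$$\frac{dJ}{da} = \int_{0}^{\infty} \frac{12 a}{\left(a^{2} + u^{2}\right)^{2}} \, du = \frac{3 \pi}{a^{2}},$$
so $\int_{0}^{\infty} - \frac{6}{\left(a^{2} + u^{2}\right)^{2}} \, du = - \frac{3 \pi}{2 a^{3}}$.

Repeating — each differentiation of $1/(u^2+a^2)^j$ produces $-2ja/(u^2+a^2)^{j+1}$ — and dividing through by $-2ja$ at each step yields, after $2$ differentiations in total,
$$\int_{0}^{\infty} - \frac{6}{\left(a^{2} + u^{2}\right)^{3}} \, du = - \frac{9 \pi}{8 a^{5}}.$$

Setting $a = \frac{5}{2}$:
$$I = - \frac{36 \pi}{3125}.$$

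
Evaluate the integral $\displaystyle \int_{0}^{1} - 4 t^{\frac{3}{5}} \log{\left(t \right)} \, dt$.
$\frac{25}{16}$

Start from the elementary integral
$$J(a) = \int_{0}^{1} - 4 t^{a} \, dt = - \frac{4}{a + 1}.$$

Differentiating under the integral sign brings down a factor of $\ln t$:
$$\frac{dJ}{da} = \int_{0}^{1} - 4 t^{a} \log{\left(t \right)} \, dt = \frac{4}{\left(a + 1\right)^{2}}.$$

The integral on the left is $I$, so $I = \frac{4}{\left(a + 1\right)^{2}}$.

Setting $a = \frac{3}{5}$:
$$I = \frac{25}{16}.$$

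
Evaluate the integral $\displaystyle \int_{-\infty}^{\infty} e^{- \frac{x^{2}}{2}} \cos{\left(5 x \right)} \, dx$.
$\frac{\sqrt{2} \sqrt{\pi}}{e^{\frac{25}{2}}}$

Let $b$ denote the cosine frequency and define $I(b) = \int_{-\infty}^{\infty} e^{- \frac{x^{2}}{2}} \cos{\left(b x \right)} \, dx$.

Differentiating under the integral sign,
$$I'(b) = \int_{-\infty}^{\infty} - x e^{- \frac{x^{2}}{2}} \sin{\left(b x \right)} \, dx.$$

Integrate $\int_{-\infty}^{\infty} x \sin(b x)\, e^{- \frac{x^{2}}{2}}\, dx$ by parts with $u = \sin(b x)$ and $dv = x\, e^{- \frac{x^{2}}{2}}\, dx$, giving $v = - e^{- \frac{x^{2}}{2}}$. The boundary term vanishes and
$$\int_{-\infty}^{\infty} x \sin(b x)\, e^{- \frac{x^{2}}{2}}\, dx = b \int_{-\infty}^{\infty} \cos(b x)\, e^{- \frac{x^{2}}{2}}\, dx,$$
so $I'(b) = - b\, I(b)$.

This is a separable first-order ODE; solving with the initial condition $I(0) = \int_{-\infty}^{\infty} e^{- \frac{x^{2}}{2}}\,dx = \sqrt{2} \sqrt{\pi}$ gives
$$I(b) = \sqrt{2} \sqrt{\pi} e^{- \frac{b^{2}}{2}}.$$

Setting $b = 5$:
$$I = \frac{\sqrt{2} \sqrt{\pi}}{e^{\frac{25}{2}}}.$$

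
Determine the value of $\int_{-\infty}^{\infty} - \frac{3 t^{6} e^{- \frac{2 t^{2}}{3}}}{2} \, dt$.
$- \frac{1215 \sqrt{6} \sqrt{\pi}}{256}$

Begin with the known integral
$$J(a) = \int_{-\infty}^{\infty} - \frac{3 e^{- a t^{2}}}{2} \, dt = - \frac{3 \sqrt{\pi}}{2 \sqrt{a}}.$$

Differentiating under the integral sign brings down a factor of $(-t^2)$:
$$\frac{dJ}{da} = \int_{-\infty}^{\infty} \frac{3 t^{2} e^{- a t^{2}}}{2} \, dt = \frac{3 \sqrt{\pi}}{4 a^{\frac{3}{2}}}.$$

Repeating $3$ times in total — each differentiation brings down another $(-t^2)$ — gives
$$\frac{d^{3}J}{da^{3}} = \int_{-\infty}^{\infty} \frac{3 t^{6} e^{- a t^{2}}}{2} \, dt = \frac{45 \sqrt{\pi}}{16 a^{\frac{7}{2}}},$$
and the integrand here is $(-1)^{3}$ times the target integrand, so $I = (-1)^{3}\,\frac{d^{3}J}{da^{3}} = - \frac{45 \sqrt{\pi}}{16 a^{\frac{7}{2}}}$.

Setting $a = \frac{2}{3}$:
$$I = - \frac{1215 \sqrt{6} \sqrt{\pi}}{256}.$$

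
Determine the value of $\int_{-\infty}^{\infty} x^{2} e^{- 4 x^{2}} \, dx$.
$\frac{\sqrt{\pi}}{16}$

Consider the simpler parametrised integral
$$J(a) = \int_{-\infty}^{\infty} e^{- a x^{2}} \, dx = \frac{\sqrt{\pi}}{\sqrt{a}}.$$

Differentiating under the integral sign brings down a factor of $(-x^2)$:
$$\frac{dJ}{da} = \int_{-\infty}^{\infty} - x^{2} e^{- a x^{2}} \, dx = - \frac{\sqrt{\pi}}{2 a^{\frac{3}{2}}}.$$

The integral on the left is $-I$, so $I = \frac{\sqrt{\pi}}{2 a^{\frac{3}{2}}}$.

Setting $a = 4$:
$$I = \frac{\sqrt{\pi}}{16}.$$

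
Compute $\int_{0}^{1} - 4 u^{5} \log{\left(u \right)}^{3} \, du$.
$\frac{1}{54}$

Start from the elementary integral
$$J(a) = \int_{0}^{1} - 4 u^{a} \, du = - \frac{4}{a + 1}.$$

Differentiating under the integral sign brings down a factor of $\ln u$:
$$\frac{dJ}{da} = \int_{0}^{1} - 4 u^{a} \log{\left(u \right)} \, du = \frac{4}{\left(a + 1\right)^{2}}.$$

Repeating $3$ times in total — each differentiation brings down another $\ln u$ — gives
$$\frac{d^{3}J}{da^{3}} = \int_{0}^{1} - 4 u^{a} \log{\left(u \right)}^{3} \, du = \frac{24}{\left(a + 1\right)^{4}},$$
and the integrand here is exactly the target integrand, so $I = \frac{24}{\left(a + 1\right)^{4}}$.

Setting $a = 5$:
$$I = \frac{1}{54}.$$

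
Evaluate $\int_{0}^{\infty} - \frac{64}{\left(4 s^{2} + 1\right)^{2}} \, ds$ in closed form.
$- 8 \pi$

Recall the elementary integral
$$J(a) = \int_{0}^{\infty} - \frac{4}{a^{2} + s^{2}} \, ds = - \frac{2 \pi}{a}.$$

Differentiating under the integral sign with respect to $a$,
$$\frac{dJ}{da} = \int_{0}^{\infty} \frac{8 a}{\left(a^{2} + s^{2}\right)^{2}} \, ds = \frac{2 \pi}{a^{2}},$$
so $\int_{0}^{\infty} - \frac{4}{\left(a^{2} + s^{2}\right)^{2}} \, ds = - \frac{\pi}{a^{3}}$.

Setting $a = \frac{1}{2}$:
$$I = - 8 \pi.$$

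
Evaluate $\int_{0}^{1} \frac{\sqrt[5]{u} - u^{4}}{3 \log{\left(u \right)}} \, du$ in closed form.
$\log{\left(\frac{\sqrt[3]{30}}{5} \right)}$

Introduce a parameter $a$ in the exponent: let $I(a) = \int_{0}^{1} \frac{- u^{4} + u^{a}}{3 \log{\left(u \right)}} \, du$.

Since $\dfrac{\partial}{\partial a}\,u^{a} = u^{a} \ln u$, the $\ln u$ in the denominator cancels and
$$\frac{dI}{da} = \int_{0}^{1} \frac{1}{3} u^{a} \, du = \frac{1}{3} \left[\frac{u^{a+1}}{a+1}\right]_0^1 = \frac{1}{3 \left(a + 1\right)}.$$

Integrating with respect to $a$ gives $I(a) = \frac{\log{\left(a + 1 \right)}}{3} - \frac{\log{\left(5 \right)}}{3} + C$.

At $a = 4$ the integrand is identically $0$, so $I(4) = 0$. The closed form gives $0$, hence $C = 0$.

Setting $a = \frac{1}{5}$:
$$I = \log{\left(\frac{\sqrt[3]{30}}{5} \right)}.$$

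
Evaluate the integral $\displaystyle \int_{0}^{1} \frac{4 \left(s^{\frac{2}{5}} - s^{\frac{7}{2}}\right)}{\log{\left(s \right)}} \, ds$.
$- \log{\left(\frac{4100625}{38416} \right)}$

Consider the one-parameter family: let $I(a) = \int_{0}^{1} \frac{4 \left(s^{\frac{2}{5}} - s^{a}\right)}{\log{\left(s \right)}} \, ds$.

Since $\dfrac{\partial}{\partial a}\,s^{a} = s^{a} \ln s$, the $\ln s$ in the denominator cancels and
$$\frac{dI}{da} = \int_{0}^{1} -4 s^{a} \, ds = -4 \left[\frac{s^{a+1}}{a+1}\right]_0^1 = - \frac{4}{a + 1}.$$

Integrating with respect to $a$ gives $I(a) = - \log{\left(\frac{625 \left(a + 1\right)^{4}}{2401} \right)} + C$.

At $a = \frac{2}{5}$ the integrand is identically $0$, so $I(\frac{2}{5}) = 0$. The closed form gives $0$, hence $C = 0$.

Setting $a = \frac{7}{2}$:
$$I = - \log{\left(\frac{4100625}{38416} \right)}.$$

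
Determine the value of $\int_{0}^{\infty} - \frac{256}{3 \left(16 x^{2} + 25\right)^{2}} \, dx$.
$- \frac{16 \pi}{375}$

Start from the standard arctangent integral
$$J(a) = \int_{0}^{\infty} - \frac{1}{3 \left(a^{2} + x^{2}\right)} \, dx = - \frac{\pi}{6 a}.$$

Differentiating under the integral sign with respect to $a$,
$$\frac{dJ}{da} = \int_{0}^{\infty} \frac{2 a}{3 \left(a^{2} + x^{2}\right)^{2}} \, dx = \frac{\pi}{6 a^{2}},$$
so $\int_{0}^{\infty} - \frac{1}{3 \left(a^{2} + x^{2}\right)^{2}} \, dx = - \frac{\pi}{12 a^{3}}$.

Setting $a = \frac{5}{4}$:
$$I = - \frac{16 \pi}{375}.$$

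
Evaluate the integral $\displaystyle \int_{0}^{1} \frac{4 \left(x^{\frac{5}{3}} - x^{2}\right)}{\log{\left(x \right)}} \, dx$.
$- \log{\left(\frac{6561}{4096} \right)}$

Consider the one-parameter family: let $I(a) = \int_{0}^{1} \frac{4 \left(x^{\frac{5}{3}} - x^{a}\right)}{\log{\left(x \right)}} \, dx$.

Since $\dfrac{\partial}{\partial a}\,x^{a} = x^{a} \ln x$, the $\ln x$ in the denominator cancels and
$$\frac{dI}{da} = \int_{0}^{1} -4 x^{a} \, dx = -4 \left[\frac{x^{a+1}}{a+1}\right]_0^1 = - \frac{4}{a + 1}.$$

Integrating with respect to $a$ gives $I(a) = - \log{\left(\frac{81 \left(a + 1\right)^{4}}{4096} \right)} + C$.

At $a = \frac{5}{3}$ the integrand is identically $0$, so $I(\frac{5}{3}) = 0$. The closed form gives $0$, hence $C = 0$.

Setting $a = 2$:
$$I = - \log{\left(\frac{6561}{4096} \right)}.$$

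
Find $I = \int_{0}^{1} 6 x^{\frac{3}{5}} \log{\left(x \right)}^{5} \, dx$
$- \frac{703125}{16384}$

Start from the elementary integral
$$J(a) = \int_{0}^{1} 6 x^{a} \, dx = \frac{6}{a + 1}.$$

Differentiating under the integral sign brings down a factor of $\ln x$:
$$\frac{dJ}{da} = \int_{0}^{1} 6 x^{a} \log{\left(x \right)} \, dx = - \frac{6}{\left(a + 1\right)^{2}}.$$

Repeating $5$ times in total — each differentiation brings down another $\ln x$ — gives
$$\frac{d^{5}J}{da^{5}} = \int_{0}^{1} 6 x^{a} \log{\left(x \right)}^{5} \, dx = - \frac{720}{\left(a + 1\right)^{6}},$$
and the integrand here is exactly the target integrand, so $I = - \frac{720}{\left(a + 1\right)^{6}}$.

Setting $a = \frac{3}{5}$:
$$I = - \frac{703125}{16384}.$$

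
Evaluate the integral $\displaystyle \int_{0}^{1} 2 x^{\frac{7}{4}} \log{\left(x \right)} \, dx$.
$- \frac{32}{121}$

Start from the elementary integral
$$J(a) = \int_{0}^{1} 2 x^{a} \, dx = \frac{2}{a + 1}.$$

Differentiating under the integral sign brings down a factor of $\ln x$:
$$\frac{dJ}{da} = \int_{0}^{1} 2 x^{a} \log{\left(x \right)} \, dx = - \frac{2}{\left(a + 1\right)^{2}}.$$

The integral on the left is $I$, so $I = - \frac{2}{\left(a + 1\right)^{2}}$.

Setting $a = \frac{7}{4}$:
$$I = - \frac{32}{121}.$$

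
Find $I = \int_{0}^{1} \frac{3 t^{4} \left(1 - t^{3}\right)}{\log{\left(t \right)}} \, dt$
$\log{\left(\frac{125}{512} \right)}$

Replace the exponent $4$ by a parameter $a$: let $I(a) = \int_{0}^{1} \frac{3 \left(- t^{7} + t^{a}\right)}{\log{\left(t \right)}} \, dt$.

Since $\dfrac{\partial}{\partial a}\,t^{a} = t^{a} \ln t$, the $\ln t$ in the denominator cancels and
$$\frac{dI}{da} = \int_{0}^{1} 3 t^{a} \, dt = 3 \left[\frac{t^{a+1}}{a+1}\right]_0^1 = \frac{3}{a + 1}.$$

Integrating with respect to $a$ gives $I(a) = \log{\left(\frac{\left(a + 1\right)^{3}}{512} \right)} + C$.

At $a = 7$ the integrand is identically $0$, so $I(7) = 0$. The closed form gives $0$, hence $C = 0$.

Setting $a = 4$:
$$I = \log{\left(\frac{125}{512} \right)}.$$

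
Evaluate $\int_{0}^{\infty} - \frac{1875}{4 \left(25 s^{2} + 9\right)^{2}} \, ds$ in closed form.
$- \frac{125 \pi}{144}$

Begin with the known result
$$J(a) = \int_{0}^{\infty} - \frac{3}{4 \left(a^{2} + s^{2}\right)} \, ds = - \frac{3 \pi}{8 a}.$$

Differentiating under the integral sign with respect to $a$,
$$\frac{dJ}{da} = \int_{0}^{\infty} \frac{3 a}{2 \left(a^{2} + s^{2}\right)^{2}} \, ds = \frac{3 \pi}{8 a^{2}},$$
so $\int_{0}^{\infty} - \frac{3}{4 \left(a^{2} + s^{2}\right)^{2}} \, ds = - \frac{3 \pi}{16 a^{3}}$.

Setting $a = \frac{3}{5}$:
$$I = - \frac{125 \pi}{144}.$$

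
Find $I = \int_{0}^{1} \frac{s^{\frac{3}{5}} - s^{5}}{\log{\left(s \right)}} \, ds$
$\log{\left(\frac{4}{15} \right)}$

Introduce a parameter $a$ in the exponent: let $I(a) = \int_{0}^{1} \frac{- s^{5} + s^{a}}{\log{\left(s \right)}} \, ds$.

Since $\dfrac{\partial}{\partial a}\,s^{a} = s^{a} \ln s$, the $\ln s$ in the denominator cancels and
$$\frac{dI}{da} = \int_{0}^{1} s^{a} \, ds = \left[\frac{s^{a+1}}{a+1}\right]_0^1 = \frac{1}{a + 1}.$$

Integrating with respect to $a$ gives $I(a) = \log{\left(\frac{a}{6} + \frac{1}{6} \right)} + C$.

At $a = 5$ the integrand is identically $0$, so $I(5) = 0$. The closed form gives $0$, hence $C = 0$.

Setting $a = \frac{3}{5}$:
$$I = \log{\left(\frac{4}{15} \right)}.$$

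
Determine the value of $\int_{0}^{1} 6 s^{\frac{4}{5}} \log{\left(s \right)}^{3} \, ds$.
$- \frac{2500}{729}$

Start from the elementary integral
$$J(a) = \int_{0}^{1} 6 s^{a} \, ds = \frac{6}{a + 1}.$$

Differentiating under the integral sign brings down a factor of $\ln s$:
$$\frac{dJ}{da} = \int_{0}^{1} 6 s^{a} \log{\left(s \right)} \, ds = - \frac{6}{\left(a + 1\right)^{2}}.$$

Repeating $3$ times in total — each differentiation brings down another $\ln s$ — gives
$$\frac{d^{3}J}{da^{3}} = \int_{0}^{1} 6 s^{a} \log{\left(s \right)}^{3} \, ds = - \frac{36}{\left(a + 1\right)^{4}},$$
and the integrand here is exactly the target integrand, so $I = - \frac{36}{\left(a + 1\right)^{4}}$.

Setting $a = \frac{4}{5}$:
$$I = - \frac{2500}{729}.$$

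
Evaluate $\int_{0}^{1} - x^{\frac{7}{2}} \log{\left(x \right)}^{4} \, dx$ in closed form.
$- \frac{256}{19683}$

Consider the simpler parametrised integral
$$J(a) = \int_{0}^{1} - x^{a} \, dx = - \frac{1}{a + 1}.$$

Differentiating under the integral sign brings down a factor of $\ln x$:
$$\frac{dJ}{da} = \int_{0}^{1} - x^{a} \log{\left(x \right)} \, dx = \frac{1}{\left(a + 1\right)^{2}}.$$

Repeating $4$ times in total — each differentiation brings down another $\ln x$ — gives
$$\frac{d^{4}J}{da^{4}} = \int_{0}^{1} - x^{a} \log{\left(x \right)}^{4} \, dx = - \frac{24}{\left(a + 1\right)^{5}},$$
and the integrand here is exactly the target integrand, so $I = - \frac{24}{\left(a + 1\right)^{5}}$.

Setting $a = \frac{7}{2}$:
$$I = - \frac{256}{19683}.$$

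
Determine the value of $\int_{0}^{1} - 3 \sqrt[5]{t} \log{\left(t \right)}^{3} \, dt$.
$\frac{625}{72}$

Begin with the known integral
$$J(a) = \int_{0}^{1} - 3 t^{a} \, dt = - \frac{3}{a + 1}.$$

Differentiating under the integral sign brings down a factor of $\ln t$:
$$\frac{dJ}{da} = \int_{0}^{1} - 3 t^{a} \log{\left(t \right)} \, dt = \frac{3}{\left(a + 1\right)^{2}}.$$

Repeating $3$ times in total — each differentiation brings down another $\ln t$ — gives
$$\frac{d^{3}J}{da^{3}} = \int_{0}^{1} - 3 t^{a} \log{\left(t \right)}^{3} \, dt = \frac{18}{\left(a + 1\right)^{4}},$$
and the integrand here is exactly the target integrand, so $I = \frac{18}{\left(a + 1\right)^{4}}$.

Setting $a = \frac{1}{5}$:
$$I = \frac{625}{72}.$$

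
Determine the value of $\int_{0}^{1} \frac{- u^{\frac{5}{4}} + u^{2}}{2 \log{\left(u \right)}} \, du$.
$- \frac{\log{\left(3 \right)}}{2} + \log{\left(2 \right)}$

Replace the exponent $\frac{5}{4}$ by a parameter $a$: let $I(a) = \int_{0}^{1} \frac{u^{2} - u^{a}}{2 \log{\left(u \right)}} \, du$.

Since $\dfrac{\partial}{\partial a}\,u^{a} = u^{a} \ln u$, the $\ln u$ in the denominator cancels and
$$\frac{dI}{da} = \int_{0}^{1} - \frac{1}{2} u^{a} \, du = - \frac{1}{2} \left[\frac{u^{a+1}}{a+1}\right]_0^1 = - \frac{1}{2 a + 2}.$$

Integrating with respect to $a$ gives $I(a) = - \frac{\log{\left(a + 1 \right)}}{2} + \frac{\log{\left(3 \right)}}{2} + C$.

At $a = 2$ the integrand is identically $0$, so $I(2) = 0$. The closed form gives $0$, hence $C = 0$.

Setting $a = \frac{5}{4}$:
$$I = - \frac{\log{\left(3 \right)}}{2} + \log{\left(2 \right)}.$$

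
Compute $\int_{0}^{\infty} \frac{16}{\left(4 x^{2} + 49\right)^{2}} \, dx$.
$\frac{2 \pi}{343}$

Start from the standard arctangent integral
$$J(a) = \int_{0}^{\infty} \frac{1}{a^{2} + x^{2}} \, dx = \frac{\pi}{2 a}.$$

Differentiating under the integral sign with respect to $a$,
$$\frac{dJ}{da} = \int_{0}^{\infty} - \frac{2 a}{\left(a^{2} + x^{2}\right)^{2}} \, dx = - \frac{\pi}{2 a^{2}},$$
so $\int_{0}^{\infty} \frac{1}{\left(a^{2} + x^{2}\right)^{2}} \, dx = \frac{\pi}{4 a^{3}}$.

Setting $a = \frac{7}{2}$:
$$I = \frac{2 \pi}{343}.$$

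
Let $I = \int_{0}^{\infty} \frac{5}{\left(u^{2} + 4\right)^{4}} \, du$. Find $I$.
$\frac{25 \pi}{4096}$

Recall the elementary integral
$$J(a) = \int_{0}^{\infty} \frac{5}{a^{2} + u^{2}} \, du = \frac{5 \pi}{2 a}.$$

Differentiating under the integral sign with respect to $a$,
$$\frac{dJ}{da} = \int_{0}^{\infty} - \frac{10 a}{\left(a^{2} + u^{2}\right)^{2}} \, du = - \frac{5 \pi}{2 a^{2}},$$
so $\int_{0}^{\infty} \frac{5}{\left(a^{2} + u^{2}\right)^{2}} \, du = \frac{5 \pi}{4 a^{3}}$.

Repeating — each differentiation of $1/(u^2+a^2)^j$ produces $-2ja/(u^2+a^2)^{j+1}$ — and dividing through by $-2ja$ at each step yields, after $3$ differentiations in total,
$$\int_{0}^{\infty} \frac{5}{\left(a^{2} + u^{2}\right)^{4}} \, du = \frac{25 \pi}{32 a^{7}}.$$

Setting $a = 2$:
$$I = \frac{25 \pi}{4096}.$$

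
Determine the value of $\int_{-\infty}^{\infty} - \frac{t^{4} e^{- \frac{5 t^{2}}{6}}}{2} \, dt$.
$- \frac{27 \sqrt{30} \sqrt{\pi}}{250}$

Start from the elementary integral
$$J(a) = \int_{-\infty}^{\infty} - \frac{e^{- a t^{2}}}{2} \, dt = - \frac{\sqrt{\pi}}{2 \sqrt{a}}.$$

Differentiating under the integral sign brings down a factor of $(-t^2)$:
$$\frac{dJ}{da} = \int_{-\infty}^{\infty} \frac{t^{2} e^{- a t^{2}}}{2} \, dt = \frac{\sqrt{\pi}}{4 a^{\frac{3}{2}}}.$$

Repeating twice in total — each differentiation brings down another $(-t^2)$ — gives
$$\frac{d^{2}J}{da^{2}} = \int_{-\infty}^{\infty} - \frac{t^{4} e^{- a t^{2}}}{2} \, dt = - \frac{3 \sqrt{\pi}}{8 a^{\frac{5}{2}}},$$
and the integrand here is exactly the target integrand, so $I = - \frac{3 \sqrt{\pi}}{8 a^{\frac{5}{2}}}$.

Setting $a = \frac{5}{6}$:
$$I = - \frac{27 \sqrt{30} \sqrt{\pi}}{250}.$$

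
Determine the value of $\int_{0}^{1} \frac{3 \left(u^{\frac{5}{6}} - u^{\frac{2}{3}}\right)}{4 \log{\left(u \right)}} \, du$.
$- \frac{3 \log{\left(10 \right)}}{4} + \frac{3 \log{\left(11 \right)}}{4}$

Introduce a parameter $a$ in the exponent: let $I(a) = \int_{0}^{1} \frac{3 \left(- u^{\frac{2}{3}} + u^{a}\right)}{4 \log{\left(u \right)}} \, du$.

Since $\dfrac{\partial}{\partial a}\,u^{a} = u^{a} \ln u$, the $\ln u$ in the denominator cancels and
$$\frac{dI}{da} = \int_{0}^{1} \frac{3}{4} u^{a} \, du = \frac{3}{4} \left[\frac{u^{a+1}}{a+1}\right]_0^1 = \frac{3}{4 \left(a + 1\right)}.$$

Integrating with respect to $a$ gives $I(a) = \log{\left(\frac{3^{\frac{3}{4}} \sqrt[4]{5} \left(a + 1\right)^{\frac{3}{4}}}{5} \right)} + C$.

At $a = \frac{2}{3}$ the integrand is identically $0$, so $I(\frac{2}{3}) = 0$. The closed form gives $0$, hence $C = 0$.

Setting $a = \frac{5}{6}$:
$$I = - \frac{3 \log{\left(10 \right)}}{4} + \frac{3 \log{\left(11 \right)}}{4}.$$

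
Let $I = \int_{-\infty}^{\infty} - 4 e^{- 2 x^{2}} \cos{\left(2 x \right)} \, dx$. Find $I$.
$- \frac{2 \sqrt{2} \sqrt{\pi}}{e^{\frac{1}{2}}}$

Treat the cosine frequency as a parameter and define $I(b) = \int_{-\infty}^{\infty} - 4 e^{- 2 x^{2}} \cos{\left(b x \right)} \, dx$.

Differentiating under the integral sign,
$$I'(b) = \int_{-\infty}^{\infty} 4 x e^{- 2 x^{2}} \sin{\left(b x \right)} \, dx.$$

Integrate $\int_{-\infty}^{\infty} x \sin(b x)\, e^{- 2 x^{2}}\, dx$ by parts with $u = \sin(b x)$ and $dv = x\, e^{- 2 x^{2}}\, dx$, giving $v = - \frac{e^{- 2 x^{2}}}{4}$. The boundary term vanishes and
$$\int_{-\infty}^{\infty} x \sin(b x)\, e^{- 2 x^{2}}\, dx = \frac{b}{4} \int_{-\infty}^{\infty} \cos(b x)\, e^{- 2 x^{2}}\, dx,$$
so $I'(b) = - \frac{b}{4}\, I(b)$.

This is a separable first-order ODE; solving with the initial condition $I(0) = \int_{-\infty}^{\infty} - 4 e^{- 2 x^{2}}\,dx = - 2 \sqrt{2} \sqrt{\pi}$ gives
$$I(b) = - 2 \sqrt{2} \sqrt{\pi} e^{- \frac{b^{2}}{8}}.$$

Setting $b = 2$:
$$I = - \frac{2 \sqrt{2} \sqrt{\pi}}{e^{\frac{1}{2}}}.$$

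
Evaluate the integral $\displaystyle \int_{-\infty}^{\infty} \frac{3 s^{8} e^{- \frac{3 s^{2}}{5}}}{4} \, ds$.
$\frac{21875 \sqrt{15} \sqrt{\pi}}{1728}$

Begin with the known integral
$$J(a) = \int_{-\infty}^{\infty} \frac{3 e^{- a s^{2}}}{4} \, ds = \frac{3 \sqrt{\pi}}{4 \sqrt{a}}.$$

Differentiating under the integral sign brings down a factor of $(-s^2)$:
$$\frac{dJ}{da} = \int_{-\infty}^{\infty} - \frac{3 s^{2} e^{- a s^{2}}}{4} \, ds = - \frac{3 \sqrt{\pi}}{8 a^{\frac{3}{2}}}.$$

Repeating $4$ times in total — each differentiation brings down another $(-s^2)$ — gives
$$\frac{d^{4}J}{da^{4}} = \int_{-\infty}^{\infty} \frac{3 s^{8} e^{- a s^{2}}}{4} \, ds = \frac{315 \sqrt{\pi}}{64 a^{\frac{9}{2}}},$$
and the integrand here is exactly the target integrand, so $I = \frac{315 \sqrt{\pi}}{64 a^{\frac{9}{2}}}$.

Setting $a = \frac{3}{5}$:
$$I = \frac{21875 \sqrt{15} \sqrt{\pi}}{1728}.$$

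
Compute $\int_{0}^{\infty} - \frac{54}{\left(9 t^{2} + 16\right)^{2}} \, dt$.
$- \frac{9 \pi}{128}$

Begin with the known result
$$J(a) = \int_{0}^{\infty} - \frac{2}{3 \left(a^{2} + t^{2}\right)} \, dt = - \frac{\pi}{3 a}.$$

Differentiating under the integral sign with respect to $a$,
$$\frac{dJ}{da} = \int_{0}^{\infty} \frac{4 a}{3 \left(a^{2} + t^{2}\right)^{2}} \, dt = \frac{\pi}{3 a^{2}},$$
so $\int_{0}^{\infty} - \frac{2}{3 \left(a^{2} + t^{2}\right)^{2}} \, dt = - \frac{\pi}{6 a^{3}}$.

Setting $a = \frac{4}{3}$:
$$I = - \frac{9 \pi}{128}.$$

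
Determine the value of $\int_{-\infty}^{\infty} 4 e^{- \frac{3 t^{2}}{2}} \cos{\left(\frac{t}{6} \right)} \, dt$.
$\frac{4 \sqrt{6} \sqrt{\pi}}{3 e^{\frac{1}{216}}}$

Let $b$ denote the cosine frequency and define $I(b) = \int_{-\infty}^{\infty} 4 e^{- \frac{3 t^{2}}{2}} \cos{\left(b t \right)} \, dt$.

Differentiating under the integral sign,
$$I'(b) = \int_{-\infty}^{\infty} - 4 t e^{- \frac{3 t^{2}}{2}} \sin{\left(b t \right)} \, dt.$$

Integrate $\int_{-\infty}^{\infty} t \sin(b t)\, e^{- \frac{3 t^{2}}{2}}\, dt$ by parts with $u = \sin(b t)$ and $dv = t\, e^{- \frac{3 t^{2}}{2}}\, dt$, giving $v = - \frac{e^{- \frac{3 t^{2}}{2}}}{3}$. The boundary term vanishes and
$$\int_{-\infty}^{\infty} t \sin(b t)\, e^{- \frac{3 t^{2}}{2}}\, dt = \frac{b}{3} \int_{-\infty}^{\infty} \cos(b t)\, e^{- \frac{3 t^{2}}{2}}\, dt,$$
so $I'(b) = - \frac{b}{3}\, I(b)$.

This is a separable first-order ODE; solving with the initial condition $I(0) = \int_{-\infty}^{\infty} 4 e^{- \frac{3 t^{2}}{2}}\,dt = \frac{4 \sqrt{6} \sqrt{\pi}}{3}$ gives
$$I(b) = \frac{4 \sqrt{6} \sqrt{\pi} e^{- \frac{b^{2}}{6}}}{3}.$$

Setting $b = \frac{1}{6}$:
$$I = \frac{4 \sqrt{6} \sqrt{\pi}}{3 e^{\frac{1}{216}}}.$$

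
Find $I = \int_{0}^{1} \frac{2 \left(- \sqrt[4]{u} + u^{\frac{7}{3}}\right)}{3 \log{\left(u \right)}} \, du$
$\log{\left(\frac{4 \sqrt[3]{3}}{3} \right)}$

Replace the exponent $\frac{1}{4}$ by a parameter $a$: let $I(a) = \int_{0}^{1} \frac{2 \left(u^{\frac{7}{3}} - u^{a}\right)}{3 \log{\left(u \right)}} \, du$.

Since $\dfrac{\partial}{\partial a}\,u^{a} = u^{a} \ln u$, the $\ln u$ in the denominator cancels and
$$\frac{dI}{da} = \int_{0}^{1} - \frac{2}{3} u^{a} \, du = - \frac{2}{3} \left[\frac{u^{a+1}}{a+1}\right]_0^1 = - \frac{2}{3 a + 3}.$$

Integrating with respect to $a$ gives $I(a) = - \frac{2 \log{\left(a + 1 \right)}}{3} - \frac{2 \log{\left(3 \right)}}{3} + \frac{2 \log{\left(10 \right)}}{3} + C$.

At $a = \frac{7}{3}$ the integrand is identically $0$, so $I(\frac{7}{3}) = 0$. The closed form gives $0$, hence $C = 0$.

Setting $a = \frac{1}{4}$:
$$I = \log{\left(\frac{4 \sqrt[3]{3}}{3} \right)}.$$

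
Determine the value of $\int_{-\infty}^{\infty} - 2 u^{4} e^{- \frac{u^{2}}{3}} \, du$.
$- \frac{27 \sqrt{3} \sqrt{\pi}}{2}$

Consider the simpler parametrised integral
$$J(a) = \int_{-\infty}^{\infty} - 2 e^{- a u^{2}} \, du = - \frac{2 \sqrt{\pi}}{\sqrt{a}}.$$

Differentiating under the integral sign brings down a factor of $(-u^2)$:
$$\frac{dJ}{da} = \int_{-\infty}^{\infty} 2 u^{2} e^{- a u^{2}} \, du = \frac{\sqrt{\pi}}{a^{\frac{3}{2}}}.$$

Repeating twice in total — each differentiation brings down another $(-u^2)$ — gives
$$\frac{d^{2}J}{da^{2}} = \int_{-\infty}^{\infty} - 2 u^{4} e^{- a u^{2}} \, du = - \frac{3 \sqrt{\pi}}{2 a^{\frac{5}{2}}},$$
and the integrand here is exactly the target integrand, so $I = - \frac{3 \sqrt{\pi}}{2 a^{\frac{5}{2}}}$.

Setting $a = \frac{1}{3}$:
$$I = - \frac{27 \sqrt{3} \sqrt{\pi}}{2}.$$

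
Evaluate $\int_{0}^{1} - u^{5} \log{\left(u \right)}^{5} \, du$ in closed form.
$\frac{5}{1944}$

Consider the simpler parametrised integral
$$J(a) = \int_{0}^{1} - u^{a} \, du = - \frac{1}{a + 1}.$$

Differentiating under the integral sign brings down a factor of $\ln u$:
$$\frac{dJ}{da} = \int_{0}^{1} - u^{a} \log{\left(u \right)} \, du = \frac{1}{\left(a + 1\right)^{2}}.$$

Repeating $5$ times in total — each differentiation brings down another $\ln u$ — gives
$$\frac{d^{5}J}{da^{5}} = \int_{0}^{1} - u^{a} \log{\left(u \right)}^{5} \, du = \frac{120}{\left(a + 1\right)^{6}},$$
and the integrand here is exactly the target integrand, so $I = \frac{120}{\left(a + 1\right)^{6}}$.

Setting $a = 5$:
$$I = \frac{5}{1944}.$$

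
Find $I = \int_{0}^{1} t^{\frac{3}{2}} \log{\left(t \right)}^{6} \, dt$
$\frac{18432}{15625}$

Start from the elementary integral
$$J(a) = \int_{0}^{1} t^{a} \, dt = \frac{1}{a + 1}.$$

Differentiating under the integral sign brings down a factor of $\ln t$:
$$\frac{dJ}{da} = \int_{0}^{1} t^{a} \log{\left(t \right)} \, dt = - \frac{1}{\left(a + 1\right)^{2}}.$$

Repeating $6$ times in total — each differentiation brings down another $\ln t$ — gives
$$\frac{d^{6}J}{da^{6}} = \int_{0}^{1} t^{a} \log{\left(t \right)}^{6} \, dt = \frac{720}{\left(a + 1\right)^{7}},$$
and the integrand here is exactly the target integrand, so $I = \frac{720}{\left(a + 1\right)^{7}}$.

Setting $a = \frac{3}{2}$:
$$I = \frac{18432}{15625}.$$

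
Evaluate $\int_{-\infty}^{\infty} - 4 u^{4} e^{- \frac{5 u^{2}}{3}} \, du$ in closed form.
$- \frac{27 \sqrt{15} \sqrt{\pi}}{125}$

Start from the elementary integral
$$J(a) = \int_{-\infty}^{\infty} - 4 e^{- a u^{2}} \, du = - \frac{4 \sqrt{\pi}}{\sqrt{a}}.$$

Differentiating under the integral sign brings down a factor of $(-u^2)$:
$$\frac{dJ}{da} = \int_{-\infty}^{\infty} 4 u^{2} e^{- a u^{2}} \, du = \frac{2 \sqrt{\pi}}{a^{\frac{3}{2}}}.$$

Repeating twice in total — each differentiation brings down another $(-u^2)$ — gives
$$\frac{d^{2}J}{da^{2}} = \int_{-\infty}^{\infty} - 4 u^{4} e^{- a u^{2}} \, du = - \frac{3 \sqrt{\pi}}{a^{\frac{5}{2}}},$$
and the integrand here is exactly the target integrand, so $I = - \frac{3 \sqrt{\pi}}{a^{\frac{5}{2}}}$.

Setting $a = \frac{5}{3}$:
$$I = - \frac{27 \sqrt{15} \sqrt{\pi}}{125}.$$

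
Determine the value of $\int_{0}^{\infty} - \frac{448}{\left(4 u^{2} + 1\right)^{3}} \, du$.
$- 42 \pi$

Start from the standard arctangent integral
$$J(a) = \int_{0}^{\infty} - \frac{7}{a^{2} + u^{2}} \, du = - \frac{7 \pi}{2 a}.$$

Differentiating under the integral sign with respect to $a$,
$$\frac{dJ}{da} = \int_{0}^{\infty} \frac{14 a}{\left(a^{2} + u^{2}\right)^{2}} \, du = \frac{7 \pi}{2 a^{2}},$$
so $\int_{0}^{\infty} - \frac{7}{\left(a^{2} + u^{2}\right)^{2}} \, du = - \frac{7 \pi}{4 a^{3}}$.

Repeating — each differentiation of $1/(u^2+a^2)^j$ produces $-2ja/(u^2+a^2)^{j+1}$ — and dividing through by $-2ja$ at each step yields, after $2$ differentiations in total,
$$\int_{0}^{\infty} - \frac{7}{\left(a^{2} + u^{2}\right)^{3}} \, du = - \frac{21 \pi}{16 a^{5}}.$$

Setting $a = \frac{1}{2}$:
$$I = - 42 \pi.$$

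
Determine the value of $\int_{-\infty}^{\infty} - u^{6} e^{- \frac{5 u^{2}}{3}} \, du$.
$- \frac{81 \sqrt{15} \sqrt{\pi}}{1000}$

Begin with the known integral
$$J(a) = \int_{-\infty}^{\infty} - e^{- a u^{2}} \, du = - \frac{\sqrt{\pi}}{\sqrt{a}}.$$

Differentiating under the integral sign brings down a factor of $(-u^2)$:
$$\frac{dJ}{da} = \int_{-\infty}^{\infty} u^{2} e^{- a u^{2}} \, du = \frac{\sqrt{\pi}}{2 a^{\frac{3}{2}}}.$$

Repeating $3$ times in total — each differentiation brings down another $(-u^2)$ — gives
$$\frac{d^{3}J}{da^{3}} = \int_{-\infty}^{\infty} u^{6} e^{- a u^{2}} \, du = \frac{15 \sqrt{\pi}}{8 a^{\frac{7}{2}}},$$
and the integrand here is $(-1)^{3}$ times the target integrand, so $I = (-1)^{3}\,\frac{d^{3}J}{da^{3}} = - \frac{15 \sqrt{\pi}}{8 a^{\frac{7}{2}}}$.

Setting $a = \frac{5}{3}$:
$$I = - \frac{81 \sqrt{15} \sqrt{\pi}}{1000}.$$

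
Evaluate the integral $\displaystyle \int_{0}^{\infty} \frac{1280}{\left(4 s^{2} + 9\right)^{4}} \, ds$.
$\frac{100 \pi}{2187}$

Start from the standard arctangent integral
$$J(a) = \int_{0}^{\infty} \frac{5}{a^{2} + s^{2}} \, ds = \frac{5 \pi}{2 a}.$$

Differentiating under the integral sign with respect to $a$,
$$\frac{dJ}{da} = \int_{0}^{\infty} - \frac{10 a}{\left(a^{2} + s^{2}\right)^{2}} \, ds = - \frac{5 \pi}{2 a^{2}},$$
so $\int_{0}^{\infty} \frac{5}{\left(a^{2} + s^{2}\right)^{2}} \, ds = \frac{5 \pi}{4 a^{3}}$.

Repeating — each differentiation of $1/(s^2+a^2)^j$ produces $-2ja/(s^2+a^2)^{j+1}$ — and dividing through by $-2ja$ at each step yields, after $3$ differentiations in total,
$$\int_{0}^{\infty} \frac{5}{\left(a^{2} + s^{2}\right)^{4}} \, ds = \frac{25 \pi}{32 a^{7}}.$$

Setting $a = \frac{3}{2}$:
$$I = \frac{100 \pi}{2187}.$$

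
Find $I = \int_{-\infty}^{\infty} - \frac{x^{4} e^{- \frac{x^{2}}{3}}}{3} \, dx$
$- \frac{9 \sqrt{3} \sqrt{\pi}}{4}$

Begin with the known integral
$$J(a) = \int_{-\infty}^{\infty} - \frac{e^{- a x^{2}}}{3} \, dx = - \frac{\sqrt{\pi}}{3 \sqrt{a}}.$$

Differentiating under the integral sign brings down a factor of $(-x^2)$:
$$\frac{dJ}{da} = \int_{-\infty}^{\infty} \frac{x^{2} e^{- a x^{2}}}{3} \, dx = \frac{\sqrt{\pi}}{6 a^{\frac{3}{2}}}.$$

Repeating twice in total — each differentiation brings down another $(-x^2)$ — gives
$$\frac{d^{2}J}{da^{2}} = \int_{-\infty}^{\infty} - \frac{x^{4} e^{- a x^{2}}}{3} \, dx = - \frac{\sqrt{\pi}}{4 a^{\frac{5}{2}}},$$
and the integrand here is exactly the target integrand, so $I = - \frac{\sqrt{\pi}}{4 a^{\frac{5}{2}}}$.

Setting $a = \frac{1}{3}$:
$$I = - \frac{9 \sqrt{3} \sqrt{\pi}}{4}.$$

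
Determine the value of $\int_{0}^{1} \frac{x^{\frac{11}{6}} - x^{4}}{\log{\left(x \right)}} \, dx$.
$- \log{\left(30 \right)} + \log{\left(17 \right)}$

Replace the exponent $4$ by a parameter $a$: let $I(a) = \int_{0}^{1} \frac{x^{\frac{11}{6}} - x^{a}}{\log{\left(x \right)}} \, dx$.

Since $\dfrac{\partial}{\partial a}\,x^{a} = x^{a} \ln x$, the $\ln x$ in the denominator cancels and
$$\frac{dI}{da} = \int_{0}^{1} -1 x^{a} \, dx = -1 \left[\frac{x^{a+1}}{a+1}\right]_0^1 = - \frac{1}{a + 1}.$$

Integrating with respect to $a$ gives $I(a) = - \log{\left(\frac{6 a}{17} + \frac{6}{17} \right)} + C$.

At $a = \frac{11}{6}$ the integrand is identically $0$, so $I(\frac{11}{6}) = 0$. The closed form gives $0$, hence $C = 0$.

Setting $a = 4$:
$$I = - \log{\left(30 \right)} + \log{\left(17 \right)}.$$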